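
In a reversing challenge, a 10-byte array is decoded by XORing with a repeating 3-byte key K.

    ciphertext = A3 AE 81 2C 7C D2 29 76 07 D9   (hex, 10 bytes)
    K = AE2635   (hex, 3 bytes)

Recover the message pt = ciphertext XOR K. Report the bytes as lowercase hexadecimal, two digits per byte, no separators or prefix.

The 3-byte key repeats, so the effective keystream is ae 26 35 ae 26 35 ae 26 35 ae.
byte 0: a3 xor ae = 0d
byte 1: ae xor 26 = 88
byte 2: 81 xor 35 = b4
byte 3: 2c xor ae = 82
byte 4: 7c xor 26 = 5a
byte 5: d2 xor 35 = e7
byte 6: 29 xor ae = 87
byte 7: 76 xor 26 = 50
byte 8: 07 xor 35 = 32
byte 9: d9 xor ae = 77

0d88b4825ae787503277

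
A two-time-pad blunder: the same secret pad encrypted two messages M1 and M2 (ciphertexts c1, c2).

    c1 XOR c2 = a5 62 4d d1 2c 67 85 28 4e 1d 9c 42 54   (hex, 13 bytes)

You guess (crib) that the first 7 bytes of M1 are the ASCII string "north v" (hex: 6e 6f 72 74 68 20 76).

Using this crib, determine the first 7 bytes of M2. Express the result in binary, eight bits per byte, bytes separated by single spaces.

11001011 00001101 00111111 10100101 01000100 01000111 11110011

Since c1 ⊕ c2 = M1 ⊕ M2, XORing with the guessed M1 bytes yields the corresponding M2 bytes: M2 = (c1 ⊕ c2) ⊕ M1.
a5 xor 6e = cb
62 xor 6f = 0d
4d xor 72 = 3f
d1 xor 74 = a5
2c xor 68 = 44
67 xor 20 = 47
85 xor 76 = f3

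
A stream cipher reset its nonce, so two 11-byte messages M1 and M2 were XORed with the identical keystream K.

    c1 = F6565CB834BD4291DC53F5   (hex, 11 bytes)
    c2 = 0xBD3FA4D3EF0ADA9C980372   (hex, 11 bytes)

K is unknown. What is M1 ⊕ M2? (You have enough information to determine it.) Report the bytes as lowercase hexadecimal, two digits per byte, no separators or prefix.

c1 ⊕ c2 = (M1 ⊕ K) ⊕ (M2 ⊕ K) = M1 ⊕ M2 — the shared key cancels under XOR.
f6 ^ bd = 4b
56 ^ 3f = 69
5c ^ a4 = f8
b8 ^ d3 = 6b
34 ^ ef = db
bd ^ 0a = b7
42 ^ da = 98
91 ^ 9c = 0d
dc ^ 98 = 44
53 ^ 03 = 50
f5 ^ 72 = 87

4b69f86bdbb7980d445087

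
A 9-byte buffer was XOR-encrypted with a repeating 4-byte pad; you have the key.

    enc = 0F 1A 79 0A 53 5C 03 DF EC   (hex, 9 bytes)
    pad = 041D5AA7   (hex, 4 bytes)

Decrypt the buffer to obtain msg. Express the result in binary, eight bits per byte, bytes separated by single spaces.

00001011 00000111 00100011 10101101 01010111 01000001 01011001 01111000 11101000

The 4-byte key repeats, so the effective keystream is 04 1d 5a a7 04 1d 5a a7 04.
byte 0: 0f xor 04 = 0b
byte 1: 1a xor 1d = 07
byte 2: 79 xor 5a = 23
byte 3: 0a xor a7 = ad
byte 4: 53 xor 04 = 57
byte 5: 5c xor 1d = 41
byte 6: 03 xor 5a = 59
byte 7: df xor a7 = 78
byte 8: ec xor 04 = e8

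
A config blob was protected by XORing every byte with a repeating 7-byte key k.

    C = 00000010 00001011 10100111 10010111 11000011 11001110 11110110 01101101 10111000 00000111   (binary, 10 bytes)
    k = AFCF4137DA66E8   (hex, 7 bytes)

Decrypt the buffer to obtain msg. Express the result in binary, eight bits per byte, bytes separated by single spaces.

10101101 11000100 11100110 10100000 00011001 10101000 00011110 11000010 01110111 01000110

The 7-byte key repeats, so the effective keystream is af cf 41 37 da 66 e8 af cf 41.
byte 0: 02 ^ af = ad
byte 1: 0b ^ cf = c4
byte 2: a7 ^ 41 = e6
byte 3: 97 ^ 37 = a0
byte 4: c3 ^ da = 19
byte 5: ce ^ 66 = a8
byte 6: f6 ^ e8 = 1e
byte 7: 6d ^ af = c2
byte 8: b8 ^ cf = 77
byte 9: 07 ^ 41 = 46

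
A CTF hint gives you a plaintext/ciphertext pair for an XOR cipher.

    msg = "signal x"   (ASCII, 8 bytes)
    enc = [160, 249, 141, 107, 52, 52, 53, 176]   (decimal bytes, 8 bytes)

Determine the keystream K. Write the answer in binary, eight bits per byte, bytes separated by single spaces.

Since enc = msg ⊕ K, XORing both sides with msg gives K = msg ⊕ enc.
73 XOR a0 = d3
69 XOR f9 = 90
67 XOR 8d = ea
6e XOR 6b = 05
61 XOR 34 = 55
6c XOR 34 = 58
20 XOR 35 = 15
78 XOR b0 = c8

11010011 10010000 11101010 00000101 01010101 01011000 00010101 11001000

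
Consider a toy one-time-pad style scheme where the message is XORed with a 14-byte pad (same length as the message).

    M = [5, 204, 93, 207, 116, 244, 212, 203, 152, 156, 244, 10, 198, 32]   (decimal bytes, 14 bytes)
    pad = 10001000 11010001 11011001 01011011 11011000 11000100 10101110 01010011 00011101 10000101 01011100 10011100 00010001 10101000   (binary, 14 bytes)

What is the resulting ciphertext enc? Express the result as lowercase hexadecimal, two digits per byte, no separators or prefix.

XOR is its own inverse, so applying the key byte-wise gives the result directly.
00000101 ⊕ 10001000 = 10001101
11001100 ⊕ 11010001 = 00011101
01011101 ⊕ 11011001 = 10000100
11001111 ⊕ 01011011 = 10010100
01110100 ⊕ 11011000 = 10101100
11110100 ⊕ 11000100 = 00110000
11010100 ⊕ 10101110 = 01111010
11001011 ⊕ 01010011 = 10011000
10011000 ⊕ 00011101 = 10000101
10011100 ⊕ 10000101 = 00011001
11110100 ⊕ 01011100 = 10101000
00001010 ⊕ 10011100 = 10010110
11000110 ⊕ 00010001 = 11010111
00100000 ⊕ 10101000 = 10001000

8d1d8494ac307a988519a896d788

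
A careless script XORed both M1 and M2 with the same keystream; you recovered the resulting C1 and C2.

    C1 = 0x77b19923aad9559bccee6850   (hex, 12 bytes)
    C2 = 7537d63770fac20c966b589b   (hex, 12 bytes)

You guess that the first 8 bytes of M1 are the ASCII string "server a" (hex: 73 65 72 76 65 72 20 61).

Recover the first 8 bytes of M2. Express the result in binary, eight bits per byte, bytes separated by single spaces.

01110001 11100011 00111101 01100010 10111111 01010001 10110111 11110110

First, C1 ⊕ C2 = (M1 ⊕ K) ⊕ (M2 ⊕ K) = M1 ⊕ M2, so the key drops out. Then M2 = (M1 ⊕ M2) ⊕ M1 over the first 8 bytes.
byte 0: (77 xor 75) xor 73 = 02 xor 73 = 71
byte 1: (b1 xor 37) xor 65 = 86 xor 65 = e3
byte 2: (99 xor d6) xor 72 = 4f xor 72 = 3d
byte 3: (23 xor 37) xor 76 = 14 xor 76 = 62
byte 4: (aa xor 70) xor 65 = da xor 65 = bf
byte 5: (d9 xor fa) xor 72 = 23 xor 72 = 51
byte 6: (55 xor c2) xor 20 = 97 xor 20 = b7
byte 7: (9b xor 0c) xor 61 = 97 xor 61 = f6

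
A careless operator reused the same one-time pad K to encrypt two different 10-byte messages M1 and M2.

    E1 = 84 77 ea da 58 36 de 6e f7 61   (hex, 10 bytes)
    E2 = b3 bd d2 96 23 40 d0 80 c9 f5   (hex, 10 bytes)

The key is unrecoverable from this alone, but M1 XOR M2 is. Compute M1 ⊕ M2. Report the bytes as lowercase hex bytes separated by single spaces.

37 ca 38 4c 7b 76 0e ee 3e 94

E1 ⊕ E2 = (M1 ⊕ K) ⊕ (M2 ⊕ K) = M1 ⊕ M2 — the shared key cancels under XOR.
132 XOR 179 =  55
119 XOR 189 = 202
234 XOR 210 =  56
218 XOR 150 =  76
 88 XOR  35 = 123
 54 XOR  64 = 118
222 XOR 208 =  14
110 XOR 128 = 238
247 XOR 201 =  62
 97 XOR 245 = 148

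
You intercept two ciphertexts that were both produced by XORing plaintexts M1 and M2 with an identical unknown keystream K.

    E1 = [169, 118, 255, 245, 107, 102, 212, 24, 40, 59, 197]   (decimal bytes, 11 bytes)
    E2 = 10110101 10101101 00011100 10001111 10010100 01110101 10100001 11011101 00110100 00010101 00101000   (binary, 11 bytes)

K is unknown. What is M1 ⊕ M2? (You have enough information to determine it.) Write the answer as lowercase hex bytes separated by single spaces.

1c db e3 7a ff 13 75 c5 1c 2e ed

E1 ⊕ E2 = (M1 ⊕ K) ⊕ (M2 ⊕ K) = M1 ⊕ M2 — the shared key cancels under XOR.
a9 ^ b5 = 1c
76 ^ ad = db
ff ^ 1c = e3
f5 ^ 8f = 7a
6b ^ 94 = ff
66 ^ 75 = 13
d4 ^ a1 = 75
18 ^ dd = c5
28 ^ 34 = 1c
3b ^ 15 = 2e
c5 ^ 28 = ed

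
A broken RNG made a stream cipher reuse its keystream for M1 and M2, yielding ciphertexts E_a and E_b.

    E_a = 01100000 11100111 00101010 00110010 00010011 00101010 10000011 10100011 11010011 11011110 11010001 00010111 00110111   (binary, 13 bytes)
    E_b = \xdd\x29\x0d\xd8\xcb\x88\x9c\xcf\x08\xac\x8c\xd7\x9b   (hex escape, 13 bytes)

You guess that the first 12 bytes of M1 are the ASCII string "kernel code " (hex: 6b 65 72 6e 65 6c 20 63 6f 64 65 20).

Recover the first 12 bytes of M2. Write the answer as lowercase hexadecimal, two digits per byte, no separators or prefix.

First, E_a ⊕ E_b = (M1 ⊕ K) ⊕ (M2 ⊕ K) = M1 ⊕ M2, so the key drops out. Then M2 = (M1 ⊕ M2) ⊕ M1 over the first 12 bytes.
byte 0: (60 xor dd) xor 6b = bd xor 6b = d6
byte 1: (e7 xor 29) xor 65 = ce xor 65 = ab
byte 2: (2a xor 0d) xor 72 = 27 xor 72 = 55
byte 3: (32 xor d8) xor 6e = ea xor 6e = 84
byte 4: (13 xor cb) xor 65 = d8 xor 65 = bd
byte 5: (2a xor 88) xor 6c = a2 xor 6c = ce
byte 6: (83 xor 9c) xor 20 = 1f xor 20 = 3f
byte 7: (a3 xor cf) xor 63 = 6c xor 63 = 0f
byte 8: (d3 xor 08) xor 6f = db xor 6f = b4
byte 9: (de xor ac) xor 64 = 72 xor 64 = 16
byte 10: (d1 xor 8c) xor 65 = 5d xor 65 = 38
byte 11: (17 xor d7) xor 20 = c0 xor 20 = e0

d6ab5584bdce3f0fb41638e0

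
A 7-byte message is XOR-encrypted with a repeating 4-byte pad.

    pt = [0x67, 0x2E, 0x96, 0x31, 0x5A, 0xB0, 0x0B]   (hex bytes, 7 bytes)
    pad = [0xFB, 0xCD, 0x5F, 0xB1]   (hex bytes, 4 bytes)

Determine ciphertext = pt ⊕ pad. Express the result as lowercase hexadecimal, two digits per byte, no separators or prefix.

The 4-byte key repeats, so the effective keystream is fb cd 5f b1 fb cd 5f.
byte 0: 67 ⊕ fb = 9c
byte 1: 2e ⊕ cd = e3
byte 2: 96 ⊕ 5f = c9
byte 3: 31 ⊕ b1 = 80
byte 4: 5a ⊕ fb = a1
byte 5: b0 ⊕ cd = 7d
byte 6: 0b ⊕ 5f = 54

9ce3c980a17d54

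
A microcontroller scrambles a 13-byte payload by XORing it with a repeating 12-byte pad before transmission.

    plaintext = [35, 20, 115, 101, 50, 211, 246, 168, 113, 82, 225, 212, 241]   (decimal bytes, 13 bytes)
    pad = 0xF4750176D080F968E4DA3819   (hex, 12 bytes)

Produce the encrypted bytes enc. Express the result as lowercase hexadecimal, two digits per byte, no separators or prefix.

The 12-byte key repeats, so the effective keystream is f4 75 01 76 d0 80 f9 68 e4 da 38 19 f4.
byte 0: 23 xor f4 = d7
byte 1: 14 xor 75 = 61
byte 2: 73 xor 01 = 72
byte 3: 65 xor 76 = 13
byte 4: 32 xor d0 = e2
byte 5: d3 xor 80 = 53
byte 6: f6 xor f9 = 0f
byte 7: a8 xor 68 = c0
byte 8: 71 xor e4 = 95
byte 9: 52 xor da = 88
byte 10: e1 xor 38 = d9
byte 11: d4 xor 19 = cd
byte 12: f1 xor f4 = 05

d7617213e2530fc09588d9cd05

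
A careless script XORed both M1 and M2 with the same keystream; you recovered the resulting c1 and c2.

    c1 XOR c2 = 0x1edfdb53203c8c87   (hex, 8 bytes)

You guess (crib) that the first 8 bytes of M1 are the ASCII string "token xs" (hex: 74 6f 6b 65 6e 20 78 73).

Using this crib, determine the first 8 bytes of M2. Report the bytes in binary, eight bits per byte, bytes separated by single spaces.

01101010 10110000 10110000 00110110 01001110 00011100 11110100 11110100

Since c1 ⊕ c2 = M1 ⊕ M2, XORing with the guessed M1 bytes yields the corresponding M2 bytes: M2 = (c1 ⊕ c2) ⊕ M1.
byte 0:  30 XOR 116 = 106
byte 1: 223 XOR 111 = 176
byte 2: 219 XOR 107 = 176
byte 3:  83 XOR 101 =  54
byte 4:  32 XOR 110 =  78
byte 5:  60 XOR  32 =  28
byte 6: 140 XOR 120 = 244
byte 7: 135 XOR 115 = 244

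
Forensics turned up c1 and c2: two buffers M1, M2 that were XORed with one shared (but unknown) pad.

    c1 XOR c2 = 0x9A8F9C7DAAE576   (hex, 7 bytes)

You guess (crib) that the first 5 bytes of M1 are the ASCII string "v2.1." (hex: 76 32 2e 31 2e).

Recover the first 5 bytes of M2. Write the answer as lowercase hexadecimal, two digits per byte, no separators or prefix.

Since c1 ⊕ c2 = M1 ⊕ M2, XORing with the guessed M1 bytes yields the corresponding M2 bytes: M2 = (c1 ⊕ c2) ⊕ M1.
10011010 ⊕ 01110110 = 11101100
10001111 ⊕ 00110010 = 10111101
10011100 ⊕ 00101110 = 10110010
01111101 ⊕ 00110001 = 01001100
10101010 ⊕ 00101110 = 10000100

ecbdb24c84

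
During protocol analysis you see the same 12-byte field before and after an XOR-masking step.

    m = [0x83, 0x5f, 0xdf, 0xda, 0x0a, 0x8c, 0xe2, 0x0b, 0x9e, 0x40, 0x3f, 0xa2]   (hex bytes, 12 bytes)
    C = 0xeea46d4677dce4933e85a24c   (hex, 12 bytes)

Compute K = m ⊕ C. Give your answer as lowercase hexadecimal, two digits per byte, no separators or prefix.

Since C = m ⊕ K, XORing both sides with m gives K = m ⊕ C.
131 xor 238 = 109
 95 xor 164 = 251
223 xor 109 = 178
218 xor  70 = 156
 10 xor 119 = 125
140 xor 220 =  80
226 xor 228 =   6
 11 xor 147 = 152
158 xor  62 = 160
 64 xor 133 = 197
 63 xor 162 = 157
162 xor  76 = 238

6dfbb29c7d500698a0c59dee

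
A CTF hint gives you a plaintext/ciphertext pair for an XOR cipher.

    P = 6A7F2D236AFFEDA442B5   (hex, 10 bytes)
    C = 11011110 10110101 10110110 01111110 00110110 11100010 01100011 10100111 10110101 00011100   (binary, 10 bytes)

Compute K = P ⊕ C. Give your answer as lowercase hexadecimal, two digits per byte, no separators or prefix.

Since C = P ⊕ K, XORing both sides with P gives K = P ⊕ C.
byte 0: 106 XOR 222 = 180
byte 1: 127 XOR 181 = 202
byte 2:  45 XOR 182 = 155
byte 3:  35 XOR 126 =  93
byte 4: 106 XOR  54 =  92
byte 5: 255 XOR 226 =  29
byte 6: 237 XOR  99 = 142
byte 7: 164 XOR 167 =   3
byte 8:  66 XOR 181 = 247
byte 9: 181 XOR  28 = 169

b4ca9b5d5c1d8e03f7a9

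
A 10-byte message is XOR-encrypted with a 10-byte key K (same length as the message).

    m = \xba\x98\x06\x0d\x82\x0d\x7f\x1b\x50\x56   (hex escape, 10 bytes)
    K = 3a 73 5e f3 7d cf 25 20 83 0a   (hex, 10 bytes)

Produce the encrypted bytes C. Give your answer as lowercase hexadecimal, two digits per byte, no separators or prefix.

80eb58feffc25a3bd35c

byte 0: ba ⊕ 3a = 80
byte 1: 98 ⊕ 73 = eb
byte 2: 06 ⊕ 5e = 58
byte 3: 0d ⊕ f3 = fe
byte 4: 82 ⊕ 7d = ff
byte 5: 0d ⊕ cf = c2
byte 6: 7f ⊕ 25 = 5a
byte 7: 1b ⊕ 20 = 3b
byte 8: 50 ⊕ 83 = d3
byte 9: 56 ⊕ 0a = 5c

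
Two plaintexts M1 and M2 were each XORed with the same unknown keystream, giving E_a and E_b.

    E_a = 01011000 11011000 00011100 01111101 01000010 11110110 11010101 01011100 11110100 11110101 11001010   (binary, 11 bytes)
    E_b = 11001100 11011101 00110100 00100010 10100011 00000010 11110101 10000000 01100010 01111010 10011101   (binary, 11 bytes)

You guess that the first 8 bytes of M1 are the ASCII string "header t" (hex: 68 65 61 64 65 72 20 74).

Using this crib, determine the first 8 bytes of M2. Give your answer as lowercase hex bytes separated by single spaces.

fc 60 49 3b 84 86 00 a8

First, E_a ⊕ E_b = (M1 ⊕ K) ⊕ (M2 ⊕ K) = M1 ⊕ M2, so the key drops out. Then M2 = (M1 ⊕ M2) ⊕ M1 over the first 8 bytes.
byte 0: (58 xor cc) xor 68 = 94 xor 68 = fc
byte 1: (d8 xor dd) xor 65 = 05 xor 65 = 60
byte 2: (1c xor 34) xor 61 = 28 xor 61 = 49
byte 3: (7d xor 22) xor 64 = 5f xor 64 = 3b
byte 4: (42 xor a3) xor 65 = e1 xor 65 = 84
byte 5: (f6 xor 02) xor 72 = f4 xor 72 = 86
byte 6: (d5 xor f5) xor 20 = 20 xor 20 = 00
byte 7: (5c xor 80) xor 74 = dc xor 74 = a8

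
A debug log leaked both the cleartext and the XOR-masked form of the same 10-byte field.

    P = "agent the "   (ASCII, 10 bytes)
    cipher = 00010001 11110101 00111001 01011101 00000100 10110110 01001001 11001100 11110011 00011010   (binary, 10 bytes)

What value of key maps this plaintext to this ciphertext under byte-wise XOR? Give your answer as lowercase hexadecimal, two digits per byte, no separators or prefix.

70925c3370963da4963a

Since cipher = P ⊕ key, XORing both sides with P gives key = P ⊕ cipher.
61 XOR 11 = 70
67 XOR f5 = 92
65 XOR 39 = 5c
6e XOR 5d = 33
74 XOR 04 = 70
20 XOR b6 = 96
74 XOR 49 = 3d
68 XOR cc = a4
65 XOR f3 = 96
20 XOR 1a = 3a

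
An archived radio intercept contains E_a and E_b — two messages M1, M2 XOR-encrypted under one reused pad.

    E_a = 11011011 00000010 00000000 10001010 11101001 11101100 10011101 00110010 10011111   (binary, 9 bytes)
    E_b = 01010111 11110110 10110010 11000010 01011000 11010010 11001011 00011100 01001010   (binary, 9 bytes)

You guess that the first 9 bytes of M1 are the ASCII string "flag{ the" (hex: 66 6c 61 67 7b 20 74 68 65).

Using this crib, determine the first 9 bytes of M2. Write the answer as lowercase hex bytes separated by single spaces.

First, E_a ⊕ E_b = (M1 ⊕ K) ⊕ (M2 ⊕ K) = M1 ⊕ M2, so the key drops out. Then M2 = (M1 ⊕ M2) ⊕ M1 over the first 9 bytes.
byte 0: (db xor 57) xor 66 = 8c xor 66 = ea
byte 1: (02 xor f6) xor 6c = f4 xor 6c = 98
byte 2: (00 xor b2) xor 61 = b2 xor 61 = d3
byte 3: (8a xor c2) xor 67 = 48 xor 67 = 2f
byte 4: (e9 xor 58) xor 7b = b1 xor 7b = ca
byte 5: (ec xor d2) xor 20 = 3e xor 20 = 1e
byte 6: (9d xor cb) xor 74 = 56 xor 74 = 22
byte 7: (32 xor 1c) xor 68 = 2e xor 68 = 46
byte 8: (9f xor 4a) xor 65 = d5 xor 65 = b0

ea 98 d3 2f ca 1e 22 46 b0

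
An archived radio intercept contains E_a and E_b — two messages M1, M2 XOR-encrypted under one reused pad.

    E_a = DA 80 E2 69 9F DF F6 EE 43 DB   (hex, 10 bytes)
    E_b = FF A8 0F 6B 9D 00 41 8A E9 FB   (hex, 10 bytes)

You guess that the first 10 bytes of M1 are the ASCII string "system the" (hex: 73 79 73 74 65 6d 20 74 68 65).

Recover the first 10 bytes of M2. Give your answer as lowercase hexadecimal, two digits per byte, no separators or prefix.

56519e7667b29710c245

First, E_a ⊕ E_b = (M1 ⊕ K) ⊕ (M2 ⊕ K) = M1 ⊕ M2, so the key drops out. Then M2 = (M1 ⊕ M2) ⊕ M1 over the first 10 bytes.
byte 0: (da XOR ff) XOR 73 = 25 XOR 73 = 56
byte 1: (80 XOR a8) XOR 79 = 28 XOR 79 = 51
byte 2: (e2 XOR 0f) XOR 73 = ed XOR 73 = 9e
byte 3: (69 XOR 6b) XOR 74 = 02 XOR 74 = 76
byte 4: (9f XOR 9d) XOR 65 = 02 XOR 65 = 67
byte 5: (df XOR 00) XOR 6d = df XOR 6d = b2
byte 6: (f6 XOR 41) XOR 20 = b7 XOR 20 = 97
byte 7: (ee XOR 8a) XOR 74 = 64 XOR 74 = 10
byte 8: (43 XOR e9) XOR 68 = aa XOR 68 = c2
byte 9: (db XOR fb) XOR 65 = 20 XOR 65 = 45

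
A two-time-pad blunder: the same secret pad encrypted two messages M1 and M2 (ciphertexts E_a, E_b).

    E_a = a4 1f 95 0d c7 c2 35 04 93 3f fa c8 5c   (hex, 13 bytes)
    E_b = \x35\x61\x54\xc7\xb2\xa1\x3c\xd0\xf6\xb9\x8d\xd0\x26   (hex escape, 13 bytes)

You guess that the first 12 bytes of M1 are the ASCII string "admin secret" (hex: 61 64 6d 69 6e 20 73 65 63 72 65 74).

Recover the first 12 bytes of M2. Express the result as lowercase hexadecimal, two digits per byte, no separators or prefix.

First, E_a ⊕ E_b = (M1 ⊕ K) ⊕ (M2 ⊕ K) = M1 ⊕ M2, so the key drops out. Then M2 = (M1 ⊕ M2) ⊕ M1 over the first 12 bytes.
byte 0: (a4 xor 35) xor 61 = 91 xor 61 = f0
byte 1: (1f xor 61) xor 64 = 7e xor 64 = 1a
byte 2: (95 xor 54) xor 6d = c1 xor 6d = ac
byte 3: (0d xor c7) xor 69 = ca xor 69 = a3
byte 4: (c7 xor b2) xor 6e = 75 xor 6e = 1b
byte 5: (c2 xor a1) xor 20 = 63 xor 20 = 43
byte 6: (35 xor 3c) xor 73 = 09 xor 73 = 7a
byte 7: (04 xor d0) xor 65 = d4 xor 65 = b1
byte 8: (93 xor f6) xor 63 = 65 xor 63 = 06
byte 9: (3f xor b9) xor 72 = 86 xor 72 = f4
byte 10: (fa xor 8d) xor 65 = 77 xor 65 = 12
byte 11: (c8 xor d0) xor 74 = 18 xor 74 = 6c

f01aaca31b437ab106f4126c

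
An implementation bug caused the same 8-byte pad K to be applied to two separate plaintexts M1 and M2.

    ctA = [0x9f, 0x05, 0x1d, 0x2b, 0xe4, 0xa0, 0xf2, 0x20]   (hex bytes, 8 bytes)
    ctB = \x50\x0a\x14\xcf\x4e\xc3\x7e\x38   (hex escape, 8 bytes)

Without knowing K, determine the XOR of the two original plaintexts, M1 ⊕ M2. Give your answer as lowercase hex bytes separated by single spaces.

cf 0f 09 e4 aa 63 8c 18

ctA ⊕ ctB = (M1 ⊕ K) ⊕ (M2 ⊕ K) = M1 ⊕ M2 — the shared key cancels under XOR.
9f xor 50 = cf
05 xor 0a = 0f
1d xor 14 = 09
2b xor cf = e4
e4 xor 4e = aa
a0 xor c3 = 63
f2 xor 7e = 8c
20 xor 38 = 18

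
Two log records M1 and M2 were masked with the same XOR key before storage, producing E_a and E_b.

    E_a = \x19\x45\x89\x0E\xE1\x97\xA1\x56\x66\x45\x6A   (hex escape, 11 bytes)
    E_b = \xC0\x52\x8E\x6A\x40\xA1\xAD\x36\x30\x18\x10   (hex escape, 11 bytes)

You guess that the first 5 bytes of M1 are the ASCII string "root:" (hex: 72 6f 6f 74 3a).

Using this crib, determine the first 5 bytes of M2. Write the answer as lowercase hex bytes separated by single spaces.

ab 78 68 10 9b

First, E_a ⊕ E_b = (M1 ⊕ K) ⊕ (M2 ⊕ K) = M1 ⊕ M2, so the key drops out. Then M2 = (M1 ⊕ M2) ⊕ M1 over the first 5 bytes.
byte 0: (19 ⊕ c0) ⊕ 72 = d9 ⊕ 72 = ab
byte 1: (45 ⊕ 52) ⊕ 6f = 17 ⊕ 6f = 78
byte 2: (89 ⊕ 8e) ⊕ 6f = 07 ⊕ 6f = 68
byte 3: (0e ⊕ 6a) ⊕ 74 = 64 ⊕ 74 = 10
byte 4: (e1 ⊕ 40) ⊕ 3a = a1 ⊕ 3a = 9b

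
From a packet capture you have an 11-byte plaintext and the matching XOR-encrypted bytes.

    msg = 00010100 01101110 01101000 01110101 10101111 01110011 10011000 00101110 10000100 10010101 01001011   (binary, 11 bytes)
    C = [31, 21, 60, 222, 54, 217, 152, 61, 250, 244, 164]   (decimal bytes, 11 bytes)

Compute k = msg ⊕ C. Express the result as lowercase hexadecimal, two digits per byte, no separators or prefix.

0b7b54ab99aa00137e61ef

Since C = msg ⊕ k, XORing both sides with msg gives k = msg ⊕ C.
14 ⊕ 1f = 0b
6e ⊕ 15 = 7b
68 ⊕ 3c = 54
75 ⊕ de = ab
af ⊕ 36 = 99
73 ⊕ d9 = aa
98 ⊕ 98 = 00
2e ⊕ 3d = 13
84 ⊕ fa = 7e
95 ⊕ f4 = 61
4b ⊕ a4 = ef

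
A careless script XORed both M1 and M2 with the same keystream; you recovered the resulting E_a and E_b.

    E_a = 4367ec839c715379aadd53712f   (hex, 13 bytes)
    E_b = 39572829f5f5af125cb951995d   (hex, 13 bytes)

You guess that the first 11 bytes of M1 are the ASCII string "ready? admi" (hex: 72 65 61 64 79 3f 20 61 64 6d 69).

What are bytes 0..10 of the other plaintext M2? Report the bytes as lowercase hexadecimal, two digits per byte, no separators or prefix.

0855a5ce10bbdc0a92096b

First, E_a ⊕ E_b = (M1 ⊕ K) ⊕ (M2 ⊕ K) = M1 ⊕ M2, so the key drops out. Then M2 = (M1 ⊕ M2) ⊕ M1 over the first 11 bytes.
byte 0: (43 XOR 39) XOR 72 = 7a XOR 72 = 08
byte 1: (67 XOR 57) XOR 65 = 30 XOR 65 = 55
byte 2: (ec XOR 28) XOR 61 = c4 XOR 61 = a5
byte 3: (83 XOR 29) XOR 64 = aa XOR 64 = ce
byte 4: (9c XOR f5) XOR 79 = 69 XOR 79 = 10
byte 5: (71 XOR f5) XOR 3f = 84 XOR 3f = bb
byte 6: (53 XOR af) XOR 20 = fc XOR 20 = dc
byte 7: (79 XOR 12) XOR 61 = 6b XOR 61 = 0a
byte 8: (aa XOR 5c) XOR 64 = f6 XOR 64 = 92
byte 9: (dd XOR b9) XOR 6d = 64 XOR 6d = 09
byte 10: (53 XOR 51) XOR 69 = 02 XOR 69 = 6b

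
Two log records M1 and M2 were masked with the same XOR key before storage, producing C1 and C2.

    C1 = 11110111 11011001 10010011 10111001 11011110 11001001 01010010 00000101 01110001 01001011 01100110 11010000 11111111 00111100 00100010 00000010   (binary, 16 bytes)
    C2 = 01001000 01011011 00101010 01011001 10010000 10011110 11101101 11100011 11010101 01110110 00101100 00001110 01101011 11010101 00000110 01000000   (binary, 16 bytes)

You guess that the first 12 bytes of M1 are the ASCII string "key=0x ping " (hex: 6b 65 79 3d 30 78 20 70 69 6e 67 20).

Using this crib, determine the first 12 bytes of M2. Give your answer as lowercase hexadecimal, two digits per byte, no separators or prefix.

First, C1 ⊕ C2 = (M1 ⊕ K) ⊕ (M2 ⊕ K) = M1 ⊕ M2, so the key drops out. Then M2 = (M1 ⊕ M2) ⊕ M1 over the first 12 bytes.
byte 0: (f7 ⊕ 48) ⊕ 6b = bf ⊕ 6b = d4
byte 1: (d9 ⊕ 5b) ⊕ 65 = 82 ⊕ 65 = e7
byte 2: (93 ⊕ 2a) ⊕ 79 = b9 ⊕ 79 = c0
byte 3: (b9 ⊕ 59) ⊕ 3d = e0 ⊕ 3d = dd
byte 4: (de ⊕ 90) ⊕ 30 = 4e ⊕ 30 = 7e
byte 5: (c9 ⊕ 9e) ⊕ 78 = 57 ⊕ 78 = 2f
byte 6: (52 ⊕ ed) ⊕ 20 = bf ⊕ 20 = 9f
byte 7: (05 ⊕ e3) ⊕ 70 = e6 ⊕ 70 = 96
byte 8: (71 ⊕ d5) ⊕ 69 = a4 ⊕ 69 = cd
byte 9: (4b ⊕ 76) ⊕ 6e = 3d ⊕ 6e = 53
byte 10: (66 ⊕ 2c) ⊕ 67 = 4a ⊕ 67 = 2d
byte 11: (d0 ⊕ 0e) ⊕ 20 = de ⊕ 20 = fe

d4e7c0dd7e2f9f96cd532dfe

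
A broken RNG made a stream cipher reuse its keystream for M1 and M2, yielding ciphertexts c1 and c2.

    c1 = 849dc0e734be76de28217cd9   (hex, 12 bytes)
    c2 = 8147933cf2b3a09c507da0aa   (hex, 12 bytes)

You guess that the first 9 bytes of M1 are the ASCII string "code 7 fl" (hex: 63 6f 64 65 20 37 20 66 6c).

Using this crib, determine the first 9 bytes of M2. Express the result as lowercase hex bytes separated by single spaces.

66 b5 37 be e6 3a f6 24 14

First, c1 ⊕ c2 = (M1 ⊕ K) ⊕ (M2 ⊕ K) = M1 ⊕ M2, so the key drops out. Then M2 = (M1 ⊕ M2) ⊕ M1 over the first 9 bytes.
byte 0: (84 xor 81) xor 63 = 05 xor 63 = 66
byte 1: (9d xor 47) xor 6f = da xor 6f = b5
byte 2: (c0 xor 93) xor 64 = 53 xor 64 = 37
byte 3: (e7 xor 3c) xor 65 = db xor 65 = be
byte 4: (34 xor f2) xor 20 = c6 xor 20 = e6
byte 5: (be xor b3) xor 37 = 0d xor 37 = 3a
byte 6: (76 xor a0) xor 20 = d6 xor 20 = f6
byte 7: (de xor 9c) xor 66 = 42 xor 66 = 24
byte 8: (28 xor 50) xor 6c = 78 xor 6c = 14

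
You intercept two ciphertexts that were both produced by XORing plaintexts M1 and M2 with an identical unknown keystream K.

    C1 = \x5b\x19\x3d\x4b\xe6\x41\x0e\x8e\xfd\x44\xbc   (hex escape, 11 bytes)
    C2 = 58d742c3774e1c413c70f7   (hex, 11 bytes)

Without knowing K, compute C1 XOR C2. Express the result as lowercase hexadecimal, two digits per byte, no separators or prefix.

03ce7f88910f12cfc1344b

C1 ⊕ C2 = (M1 ⊕ K) ⊕ (M2 ⊕ K) = M1 ⊕ M2 — the shared key cancels under XOR.
 91 XOR  88 =   3
 25 XOR 215 = 206
 61 XOR  66 = 127
 75 XOR 195 = 136
230 XOR 119 = 145
 65 XOR  78 =  15
 14 XOR  28 =  18
142 XOR  65 = 207
253 XOR  60 = 193
 68 XOR 112 =  52
188 XOR 247 =  75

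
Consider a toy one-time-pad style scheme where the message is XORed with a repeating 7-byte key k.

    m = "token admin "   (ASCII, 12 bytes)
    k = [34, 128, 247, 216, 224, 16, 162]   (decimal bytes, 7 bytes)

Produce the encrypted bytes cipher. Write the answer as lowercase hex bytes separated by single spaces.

56 ef 9c bd 8e 30 c3 46 ed 9e b6 c0

The 7-byte key repeats, so the effective keystream is 22 80 f7 d8 e0 10 a2 22 80 f7 d8 e0.
byte 0: 116 ⊕  34 =  86
byte 1: 111 ⊕ 128 = 239
byte 2: 107 ⊕ 247 = 156
byte 3: 101 ⊕ 216 = 189
byte 4: 110 ⊕ 224 = 142
byte 5:  32 ⊕  16 =  48
byte 6:  97 ⊕ 162 = 195
byte 7: 100 ⊕  34 =  70
byte 8: 109 ⊕ 128 = 237
byte 9: 105 ⊕ 247 = 158
byte 10: 110 ⊕ 216 = 182
byte 11:  32 ⊕ 224 = 192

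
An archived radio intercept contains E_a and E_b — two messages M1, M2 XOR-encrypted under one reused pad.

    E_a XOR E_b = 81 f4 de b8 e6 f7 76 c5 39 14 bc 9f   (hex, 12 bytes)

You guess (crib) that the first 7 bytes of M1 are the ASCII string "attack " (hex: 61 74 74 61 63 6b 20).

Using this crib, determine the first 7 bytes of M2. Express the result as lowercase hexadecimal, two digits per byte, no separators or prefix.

Since E_a ⊕ E_b = M1 ⊕ M2, XORing with the guessed M1 bytes yields the corresponding M2 bytes: M2 = (E_a ⊕ E_b) ⊕ M1.
byte 0: 81 ^ 61 = e0
byte 1: f4 ^ 74 = 80
byte 2: de ^ 74 = aa
byte 3: b8 ^ 61 = d9
byte 4: e6 ^ 63 = 85
byte 5: f7 ^ 6b = 9c
byte 6: 76 ^ 20 = 56

e080aad9859c56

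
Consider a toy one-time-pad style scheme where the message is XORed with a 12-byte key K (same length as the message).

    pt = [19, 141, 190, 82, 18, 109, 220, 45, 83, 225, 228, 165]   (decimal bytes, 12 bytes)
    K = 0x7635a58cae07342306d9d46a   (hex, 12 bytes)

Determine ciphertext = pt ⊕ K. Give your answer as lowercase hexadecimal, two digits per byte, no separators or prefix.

XOR is its own inverse, so applying the key byte-wise gives the result directly.
00010011 xor 01110110 = 01100101
10001101 xor 00110101 = 10111000
10111110 xor 10100101 = 00011011
01010010 xor 10001100 = 11011110
00010010 xor 10101110 = 10111100
01101101 xor 00000111 = 01101010
11011100 xor 00110100 = 11101000
00101101 xor 00100011 = 00001110
01010011 xor 00000110 = 01010101
11100001 xor 11011001 = 00111000
11100100 xor 11010100 = 00110000
10100101 xor 01101010 = 11001111

65b81bdebc6ae80e553830cf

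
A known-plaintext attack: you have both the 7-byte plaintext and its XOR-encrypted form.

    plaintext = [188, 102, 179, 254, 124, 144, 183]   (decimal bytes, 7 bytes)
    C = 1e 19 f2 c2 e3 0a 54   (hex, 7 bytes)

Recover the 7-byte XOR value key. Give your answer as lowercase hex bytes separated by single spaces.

a2 7f 41 3c 9f 9a e3

Since C = plaintext ⊕ key, XORing both sides with plaintext gives key = plaintext ⊕ C.
byte 0: 188 ^  30 = 162
byte 1: 102 ^  25 = 127
byte 2: 179 ^ 242 =  65
byte 3: 254 ^ 194 =  60
byte 4: 124 ^ 227 = 159
byte 5: 144 ^  10 = 154
byte 6: 183 ^  84 = 227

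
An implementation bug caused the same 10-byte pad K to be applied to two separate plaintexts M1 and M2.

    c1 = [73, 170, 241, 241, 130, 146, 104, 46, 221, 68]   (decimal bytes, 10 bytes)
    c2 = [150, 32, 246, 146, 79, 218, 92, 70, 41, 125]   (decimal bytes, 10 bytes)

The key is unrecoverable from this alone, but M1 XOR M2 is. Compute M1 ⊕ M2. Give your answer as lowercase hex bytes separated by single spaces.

df 8a 07 63 cd 48 34 68 f4 39

c1 ⊕ c2 = (M1 ⊕ K) ⊕ (M2 ⊕ K) = M1 ⊕ M2 — the shared key cancels under XOR.
01001001 ^ 10010110 = 11011111
10101010 ^ 00100000 = 10001010
11110001 ^ 11110110 = 00000111
11110001 ^ 10010010 = 01100011
10000010 ^ 01001111 = 11001101
10010010 ^ 11011010 = 01001000
01101000 ^ 01011100 = 00110100
00101110 ^ 01000110 = 01101000
11011101 ^ 00101001 = 11110100
01000100 ^ 01111101 = 00111001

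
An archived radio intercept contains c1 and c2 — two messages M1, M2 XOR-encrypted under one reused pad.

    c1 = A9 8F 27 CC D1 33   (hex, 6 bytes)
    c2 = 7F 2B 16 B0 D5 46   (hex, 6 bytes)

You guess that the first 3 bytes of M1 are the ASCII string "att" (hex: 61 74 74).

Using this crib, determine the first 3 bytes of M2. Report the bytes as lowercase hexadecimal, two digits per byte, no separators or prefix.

First, c1 ⊕ c2 = (M1 ⊕ K) ⊕ (M2 ⊕ K) = M1 ⊕ M2, so the key drops out. Then M2 = (M1 ⊕ M2) ⊕ M1 over the first 3 bytes.
byte 0: (a9 xor 7f) xor 61 = d6 xor 61 = b7
byte 1: (8f xor 2b) xor 74 = a4 xor 74 = d0
byte 2: (27 xor 16) xor 74 = 31 xor 74 = 45

b7d045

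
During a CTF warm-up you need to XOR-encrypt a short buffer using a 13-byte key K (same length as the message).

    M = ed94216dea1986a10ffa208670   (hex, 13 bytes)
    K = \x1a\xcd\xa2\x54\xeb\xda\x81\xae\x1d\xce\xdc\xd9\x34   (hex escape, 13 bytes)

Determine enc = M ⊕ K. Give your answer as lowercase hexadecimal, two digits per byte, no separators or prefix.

f759833901c3070f1234fc5f44

byte 0: ed xor 1a = f7
byte 1: 94 xor cd = 59
byte 2: 21 xor a2 = 83
byte 3: 6d xor 54 = 39
byte 4: ea xor eb = 01
byte 5: 19 xor da = c3
byte 6: 86 xor 81 = 07
byte 7: a1 xor ae = 0f
byte 8: 0f xor 1d = 12
byte 9: fa xor ce = 34
byte 10: 20 xor dc = fc
byte 11: 86 xor d9 = 5f
byte 12: 70 xor 34 = 44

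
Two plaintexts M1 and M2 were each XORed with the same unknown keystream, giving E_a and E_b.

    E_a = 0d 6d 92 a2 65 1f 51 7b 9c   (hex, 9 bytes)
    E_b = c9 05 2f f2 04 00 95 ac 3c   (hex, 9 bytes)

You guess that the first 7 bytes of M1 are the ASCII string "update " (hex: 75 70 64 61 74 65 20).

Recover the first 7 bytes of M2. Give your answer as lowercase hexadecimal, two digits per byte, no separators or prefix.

First, E_a ⊕ E_b = (M1 ⊕ K) ⊕ (M2 ⊕ K) = M1 ⊕ M2, so the key drops out. Then M2 = (M1 ⊕ M2) ⊕ M1 over the first 7 bytes.
byte 0: (0d ^ c9) ^ 75 = c4 ^ 75 = b1
byte 1: (6d ^ 05) ^ 70 = 68 ^ 70 = 18
byte 2: (92 ^ 2f) ^ 64 = bd ^ 64 = d9
byte 3: (a2 ^ f2) ^ 61 = 50 ^ 61 = 31
byte 4: (65 ^ 04) ^ 74 = 61 ^ 74 = 15
byte 5: (1f ^ 00) ^ 65 = 1f ^ 65 = 7a
byte 6: (51 ^ 95) ^ 20 = c4 ^ 20 = e4

b118d931157ae4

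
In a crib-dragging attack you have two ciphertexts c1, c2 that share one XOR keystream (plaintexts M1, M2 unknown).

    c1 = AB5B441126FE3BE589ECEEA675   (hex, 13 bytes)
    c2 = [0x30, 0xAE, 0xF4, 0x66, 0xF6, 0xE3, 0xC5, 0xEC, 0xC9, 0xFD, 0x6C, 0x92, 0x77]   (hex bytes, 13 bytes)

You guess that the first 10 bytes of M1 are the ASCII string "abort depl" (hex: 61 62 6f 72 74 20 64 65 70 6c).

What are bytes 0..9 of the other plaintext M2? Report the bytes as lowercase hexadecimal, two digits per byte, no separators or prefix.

fa97df05a43d9a6c307d

First, c1 ⊕ c2 = (M1 ⊕ K) ⊕ (M2 ⊕ K) = M1 ⊕ M2, so the key drops out. Then M2 = (M1 ⊕ M2) ⊕ M1 over the first 10 bytes.
byte 0: (ab ^ 30) ^ 61 = 9b ^ 61 = fa
byte 1: (5b ^ ae) ^ 62 = f5 ^ 62 = 97
byte 2: (44 ^ f4) ^ 6f = b0 ^ 6f = df
byte 3: (11 ^ 66) ^ 72 = 77 ^ 72 = 05
byte 4: (26 ^ f6) ^ 74 = d0 ^ 74 = a4
byte 5: (fe ^ e3) ^ 20 = 1d ^ 20 = 3d
byte 6: (3b ^ c5) ^ 64 = fe ^ 64 = 9a
byte 7: (e5 ^ ec) ^ 65 = 09 ^ 65 = 6c
byte 8: (89 ^ c9) ^ 70 = 40 ^ 70 = 30
byte 9: (ec ^ fd) ^ 6c = 11 ^ 6c = 7d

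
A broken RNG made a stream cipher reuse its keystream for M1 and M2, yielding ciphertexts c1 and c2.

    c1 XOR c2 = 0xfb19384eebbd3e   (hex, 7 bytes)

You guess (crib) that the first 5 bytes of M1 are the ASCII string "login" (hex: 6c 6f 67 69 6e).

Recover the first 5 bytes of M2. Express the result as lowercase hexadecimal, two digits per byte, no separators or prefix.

97765f2785

Since c1 ⊕ c2 = M1 ⊕ M2, XORing with the guessed M1 bytes yields the corresponding M2 bytes: M2 = (c1 ⊕ c2) ⊕ M1.
byte 0: fb ⊕ 6c = 97
byte 1: 19 ⊕ 6f = 76
byte 2: 38 ⊕ 67 = 5f
byte 3: 4e ⊕ 69 = 27
byte 4: eb ⊕ 6e = 85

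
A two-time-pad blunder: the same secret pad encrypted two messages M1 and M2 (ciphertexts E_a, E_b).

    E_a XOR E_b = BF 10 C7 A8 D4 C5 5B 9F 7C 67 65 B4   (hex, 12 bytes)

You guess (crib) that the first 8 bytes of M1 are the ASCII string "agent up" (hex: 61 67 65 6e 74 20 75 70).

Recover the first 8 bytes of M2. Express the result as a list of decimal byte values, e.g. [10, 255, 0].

[222, 119, 162, 198, 160, 229, 46, 239]

Since E_a ⊕ E_b = M1 ⊕ M2, XORing with the guessed M1 bytes yields the corresponding M2 bytes: M2 = (E_a ⊕ E_b) ⊕ M1.
191 XOR  97 = 222
 16 XOR 103 = 119
199 XOR 101 = 162
168 XOR 110 = 198
212 XOR 116 = 160
197 XOR  32 = 229
 91 XOR 117 =  46
159 XOR 112 = 239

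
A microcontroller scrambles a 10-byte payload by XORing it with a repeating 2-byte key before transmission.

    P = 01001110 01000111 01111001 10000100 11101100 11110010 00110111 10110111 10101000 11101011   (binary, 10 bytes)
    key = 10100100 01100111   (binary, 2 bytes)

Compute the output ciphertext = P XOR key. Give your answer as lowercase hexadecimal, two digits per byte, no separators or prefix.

ea20dde3489593d00c8c

The 2-byte key repeats, so the effective keystream is a4 67 a4 67 a4 67 a4 67 a4 67.
byte 0: 4e ^ a4 = ea
byte 1: 47 ^ 67 = 20
byte 2: 79 ^ a4 = dd
byte 3: 84 ^ 67 = e3
byte 4: ec ^ a4 = 48
byte 5: f2 ^ 67 = 95
byte 6: 37 ^ a4 = 93
byte 7: b7 ^ 67 = d0
byte 8: a8 ^ a4 = 0c
byte 9: eb ^ 67 = 8c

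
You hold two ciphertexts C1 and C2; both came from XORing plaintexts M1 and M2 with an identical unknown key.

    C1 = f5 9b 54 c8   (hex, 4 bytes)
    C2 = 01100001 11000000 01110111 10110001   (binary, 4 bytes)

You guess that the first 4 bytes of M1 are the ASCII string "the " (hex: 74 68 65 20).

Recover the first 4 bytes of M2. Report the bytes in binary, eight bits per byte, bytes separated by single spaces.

First, C1 ⊕ C2 = (M1 ⊕ K) ⊕ (M2 ⊕ K) = M1 ⊕ M2, so the key drops out. Then M2 = (M1 ⊕ M2) ⊕ M1 over the first 4 bytes.
byte 0: (f5 XOR 61) XOR 74 = 94 XOR 74 = e0
byte 1: (9b XOR c0) XOR 68 = 5b XOR 68 = 33
byte 2: (54 XOR 77) XOR 65 = 23 XOR 65 = 46
byte 3: (c8 XOR b1) XOR 20 = 79 XOR 20 = 59

11100000 00110011 01000110 01011001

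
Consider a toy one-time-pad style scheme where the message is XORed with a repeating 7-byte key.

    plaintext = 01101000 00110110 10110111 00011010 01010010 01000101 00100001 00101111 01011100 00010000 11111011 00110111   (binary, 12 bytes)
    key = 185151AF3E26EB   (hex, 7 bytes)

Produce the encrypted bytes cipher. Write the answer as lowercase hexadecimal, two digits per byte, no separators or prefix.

7067e6b56c63ca370d415409

The 7-byte key repeats, so the effective keystream is 18 51 51 af 3e 26 eb 18 51 51 af 3e.
byte 0: 104 XOR  24 = 112
byte 1:  54 XOR  81 = 103
byte 2: 183 XOR  81 = 230
byte 3:  26 XOR 175 = 181
byte 4:  82 XOR  62 = 108
byte 5:  69 XOR  38 =  99
byte 6:  33 XOR 235 = 202
byte 7:  47 XOR  24 =  55
byte 8:  92 XOR  81 =  13
byte 9:  16 XOR  81 =  65
byte 10: 251 XOR 175 =  84
byte 11:  55 XOR  62 =   9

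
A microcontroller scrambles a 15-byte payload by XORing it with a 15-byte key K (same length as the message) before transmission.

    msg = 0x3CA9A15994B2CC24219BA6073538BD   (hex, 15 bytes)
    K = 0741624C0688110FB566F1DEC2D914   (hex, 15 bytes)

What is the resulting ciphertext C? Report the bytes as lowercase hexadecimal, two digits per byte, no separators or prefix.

3be8c315923add2b94fd57d9f7e1a9

XOR is its own inverse, so applying the key byte-wise gives the result directly.
3c xor 07 = 3b
a9 xor 41 = e8
a1 xor 62 = c3
59 xor 4c = 15
94 xor 06 = 92
b2 xor 88 = 3a
cc xor 11 = dd
24 xor 0f = 2b
21 xor b5 = 94
9b xor 66 = fd
a6 xor f1 = 57
07 xor de = d9
35 xor c2 = f7
38 xor d9 = e1
bd xor 14 = a9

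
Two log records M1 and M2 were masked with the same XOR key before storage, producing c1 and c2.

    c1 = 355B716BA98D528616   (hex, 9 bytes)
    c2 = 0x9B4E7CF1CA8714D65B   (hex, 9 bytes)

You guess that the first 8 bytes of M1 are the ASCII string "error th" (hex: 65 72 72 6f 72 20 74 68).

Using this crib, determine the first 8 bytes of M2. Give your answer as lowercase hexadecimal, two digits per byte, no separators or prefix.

cb677ff5112a3238

First, c1 ⊕ c2 = (M1 ⊕ K) ⊕ (M2 ⊕ K) = M1 ⊕ M2, so the key drops out. Then M2 = (M1 ⊕ M2) ⊕ M1 over the first 8 bytes.
byte 0: (35 ⊕ 9b) ⊕ 65 = ae ⊕ 65 = cb
byte 1: (5b ⊕ 4e) ⊕ 72 = 15 ⊕ 72 = 67
byte 2: (71 ⊕ 7c) ⊕ 72 = 0d ⊕ 72 = 7f
byte 3: (6b ⊕ f1) ⊕ 6f = 9a ⊕ 6f = f5
byte 4: (a9 ⊕ ca) ⊕ 72 = 63 ⊕ 72 = 11
byte 5: (8d ⊕ 87) ⊕ 20 = 0a ⊕ 20 = 2a
byte 6: (52 ⊕ 14) ⊕ 74 = 46 ⊕ 74 = 32
byte 7: (86 ⊕ d6) ⊕ 68 = 50 ⊕ 68 = 38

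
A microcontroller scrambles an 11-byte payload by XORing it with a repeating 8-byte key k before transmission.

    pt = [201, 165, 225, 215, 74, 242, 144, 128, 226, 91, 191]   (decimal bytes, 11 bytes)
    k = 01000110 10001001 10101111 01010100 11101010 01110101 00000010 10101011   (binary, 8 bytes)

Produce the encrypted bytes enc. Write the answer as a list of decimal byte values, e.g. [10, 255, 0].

The 8-byte key repeats, so the effective keystream is 46 89 af 54 ea 75 02 ab 46 89 af.
byte 0: c9 ^ 46 = 8f
byte 1: a5 ^ 89 = 2c
byte 2: e1 ^ af = 4e
byte 3: d7 ^ 54 = 83
byte 4: 4a ^ ea = a0
byte 5: f2 ^ 75 = 87
byte 6: 90 ^ 02 = 92
byte 7: 80 ^ ab = 2b
byte 8: e2 ^ 46 = a4
byte 9: 5b ^ 89 = d2
byte 10: bf ^ af = 10

[143, 44, 78, 131, 160, 135, 146, 43, 164, 210, 16]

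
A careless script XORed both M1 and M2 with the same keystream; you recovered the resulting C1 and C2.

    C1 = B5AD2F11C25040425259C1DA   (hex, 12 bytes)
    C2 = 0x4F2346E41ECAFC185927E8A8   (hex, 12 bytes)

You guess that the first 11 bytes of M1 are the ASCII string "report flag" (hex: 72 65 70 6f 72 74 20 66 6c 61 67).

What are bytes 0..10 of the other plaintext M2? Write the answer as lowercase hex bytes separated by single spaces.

First, C1 ⊕ C2 = (M1 ⊕ K) ⊕ (M2 ⊕ K) = M1 ⊕ M2, so the key drops out. Then M2 = (M1 ⊕ M2) ⊕ M1 over the first 11 bytes.
byte 0: (b5 ⊕ 4f) ⊕ 72 = fa ⊕ 72 = 88
byte 1: (ad ⊕ 23) ⊕ 65 = 8e ⊕ 65 = eb
byte 2: (2f ⊕ 46) ⊕ 70 = 69 ⊕ 70 = 19
byte 3: (11 ⊕ e4) ⊕ 6f = f5 ⊕ 6f = 9a
byte 4: (c2 ⊕ 1e) ⊕ 72 = dc ⊕ 72 = ae
byte 5: (50 ⊕ ca) ⊕ 74 = 9a ⊕ 74 = ee
byte 6: (40 ⊕ fc) ⊕ 20 = bc ⊕ 20 = 9c
byte 7: (42 ⊕ 18) ⊕ 66 = 5a ⊕ 66 = 3c
byte 8: (52 ⊕ 59) ⊕ 6c = 0b ⊕ 6c = 67
byte 9: (59 ⊕ 27) ⊕ 61 = 7e ⊕ 61 = 1f
byte 10: (c1 ⊕ e8) ⊕ 67 = 29 ⊕ 67 = 4e

88 eb 19 9a ae ee 9c 3c 67 1f 4e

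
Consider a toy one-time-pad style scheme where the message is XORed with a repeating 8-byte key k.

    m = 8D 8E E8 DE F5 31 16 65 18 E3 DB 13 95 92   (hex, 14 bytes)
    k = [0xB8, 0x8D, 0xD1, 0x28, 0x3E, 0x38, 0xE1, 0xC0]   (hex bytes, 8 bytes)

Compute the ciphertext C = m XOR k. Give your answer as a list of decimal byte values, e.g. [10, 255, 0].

The 8-byte key repeats, so the effective keystream is b8 8d d1 28 3e 38 e1 c0 b8 8d d1 28 3e 38.
byte 0: 8d xor b8 = 35
byte 1: 8e xor 8d = 03
byte 2: e8 xor d1 = 39
byte 3: de xor 28 = f6
byte 4: f5 xor 3e = cb
byte 5: 31 xor 38 = 09
byte 6: 16 xor e1 = f7
byte 7: 65 xor c0 = a5
byte 8: 18 xor b8 = a0
byte 9: e3 xor 8d = 6e
byte 10: db xor d1 = 0a
byte 11: 13 xor 28 = 3b
byte 12: 95 xor 3e = ab
byte 13: 92 xor 38 = aa

[53, 3, 57, 246, 203, 9, 247, 165, 160, 110, 10, 59, 171, 170]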